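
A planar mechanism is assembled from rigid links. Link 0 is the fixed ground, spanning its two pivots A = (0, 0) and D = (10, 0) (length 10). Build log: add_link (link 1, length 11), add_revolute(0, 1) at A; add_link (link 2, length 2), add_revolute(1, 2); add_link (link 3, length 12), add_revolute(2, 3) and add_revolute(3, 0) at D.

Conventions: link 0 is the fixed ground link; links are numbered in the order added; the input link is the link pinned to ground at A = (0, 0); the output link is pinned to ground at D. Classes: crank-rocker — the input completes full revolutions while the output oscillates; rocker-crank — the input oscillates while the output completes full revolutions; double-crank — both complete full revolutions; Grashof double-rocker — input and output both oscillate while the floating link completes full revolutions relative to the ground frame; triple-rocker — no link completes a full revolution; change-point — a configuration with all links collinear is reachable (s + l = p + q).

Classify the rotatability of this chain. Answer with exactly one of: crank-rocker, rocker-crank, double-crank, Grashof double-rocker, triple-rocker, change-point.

lengths: ground=10, input=11, coupler=2, output=12
sorted: s=2 (shortest), l=12 (longest), p+q=21
s + l = 14 vs p + q = 21
s + l < p + q (Grashof) with shortest = coupler link → Grashof double-rocker

Grashof double-rocker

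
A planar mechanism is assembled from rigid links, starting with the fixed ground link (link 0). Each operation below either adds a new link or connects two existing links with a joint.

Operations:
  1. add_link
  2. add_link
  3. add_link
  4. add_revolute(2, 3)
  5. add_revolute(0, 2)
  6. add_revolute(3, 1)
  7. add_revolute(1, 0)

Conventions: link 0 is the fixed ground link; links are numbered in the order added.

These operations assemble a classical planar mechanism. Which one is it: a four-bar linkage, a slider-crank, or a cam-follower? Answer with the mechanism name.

links: 4 (incl. ground); joints: 4 revolute, 0 prismatic, 0 higher (cam) pair, forming one closed loop
4 links in a single 4R loop → four-bar linkage

four-bar linkage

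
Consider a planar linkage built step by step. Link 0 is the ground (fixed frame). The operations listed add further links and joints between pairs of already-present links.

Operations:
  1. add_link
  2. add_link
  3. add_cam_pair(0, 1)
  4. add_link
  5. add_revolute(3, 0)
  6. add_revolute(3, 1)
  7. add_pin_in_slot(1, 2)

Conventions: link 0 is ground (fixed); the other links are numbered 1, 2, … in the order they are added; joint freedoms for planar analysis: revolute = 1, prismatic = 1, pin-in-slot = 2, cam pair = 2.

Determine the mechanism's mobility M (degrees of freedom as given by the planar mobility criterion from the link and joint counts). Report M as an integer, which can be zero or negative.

(L,J1,J2)=(1,0,0); link0 fixed
link1: (2,0,0)
link2: (3,0,0)
C 0-1 [J2]: (3,0,1)
link3: (4,0,1)
R 3-0 [J1]: (4,1,1)
R 3-1 [J1]: (4,2,1)
PS 1-2 [J2]: (4,2,2)
Grübler: 3·3 − 2·2 − 2 = 3

M = 3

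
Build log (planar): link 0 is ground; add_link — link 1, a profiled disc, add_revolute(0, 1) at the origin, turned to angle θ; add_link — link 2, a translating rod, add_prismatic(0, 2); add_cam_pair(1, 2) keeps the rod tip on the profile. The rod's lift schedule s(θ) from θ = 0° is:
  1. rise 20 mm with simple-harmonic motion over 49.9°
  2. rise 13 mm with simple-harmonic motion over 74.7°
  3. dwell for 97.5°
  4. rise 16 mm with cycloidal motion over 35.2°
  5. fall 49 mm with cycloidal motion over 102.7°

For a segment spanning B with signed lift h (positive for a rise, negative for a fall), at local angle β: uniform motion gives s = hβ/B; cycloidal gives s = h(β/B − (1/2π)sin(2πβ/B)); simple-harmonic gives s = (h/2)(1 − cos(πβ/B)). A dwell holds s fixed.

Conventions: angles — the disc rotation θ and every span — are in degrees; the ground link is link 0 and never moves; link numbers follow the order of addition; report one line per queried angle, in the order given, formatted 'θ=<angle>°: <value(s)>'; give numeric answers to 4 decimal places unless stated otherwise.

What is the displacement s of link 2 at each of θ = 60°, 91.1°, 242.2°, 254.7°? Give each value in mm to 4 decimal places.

seg 1 [0°–49.9°] simple-harmonic, h=20: full span → s += 20 → s = 20.0000
seg 2 [49.9°–124.6°] simple-harmonic, h=13: θ=60° here. β=10.1, B=74.7. 13/2·(1 − cos(π·0.1352)) = 0.5776 → s = 20.5776
seg 2 [49.9°–124.6°] simple-harmonic, h=13: θ=91.1° here. β=41.2, B=74.7. 13/2·(1 − cos(π·0.5515)) = 7.5479 → s = 27.5479
seg 2 [49.9°–124.6°] simple-harmonic, h=13: full span → s += 13 → s = 33.0000
seg 3 [124.6°–222.1°] dwell: s stays 33.0000
seg 4 [222.1°–257.3°] cycloidal, h=16: θ=242.2° here. β=20.1, B=35.2. 16·(0.5710 − sin(2π·0.5710)/(2π)) = 10.2354 → s = 43.2354
seg 4 [222.1°–257.3°] cycloidal, h=16: θ=254.7° here. β=32.6, B=35.2. 16·(0.9261 − sin(2π·0.9261)/(2π)) = 15.9580 → s = 48.9580

θ=60°: 20.5776
θ=91.1°: 27.5479
θ=242.2°: 43.2354
θ=254.7°: 48.9580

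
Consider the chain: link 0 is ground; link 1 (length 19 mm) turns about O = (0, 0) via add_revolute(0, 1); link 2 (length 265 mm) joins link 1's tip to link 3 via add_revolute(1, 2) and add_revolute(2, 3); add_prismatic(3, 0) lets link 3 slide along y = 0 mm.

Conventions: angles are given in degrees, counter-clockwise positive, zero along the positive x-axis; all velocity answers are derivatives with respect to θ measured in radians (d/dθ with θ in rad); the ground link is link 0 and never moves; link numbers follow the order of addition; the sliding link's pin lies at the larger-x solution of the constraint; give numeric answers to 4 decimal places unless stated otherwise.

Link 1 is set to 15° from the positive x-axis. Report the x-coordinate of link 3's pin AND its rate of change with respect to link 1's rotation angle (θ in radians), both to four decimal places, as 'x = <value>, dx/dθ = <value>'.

geometry: r = 19 mm, L = 265 mm, e = 0 mm
crank pin P = (r cos θ, r sin θ) = (18.352591, 4.917562)
h = r sin θ − e = 4.917562 − 0 = 4.917562
x = r cos θ + √(L² − h²) = 18.352591 + 264.954369 = 283.306960
dx/dθ = −r sin θ − h·r cos θ/√(L² − h²) (θ in radians; h = 4.917562) = -5.258187

x = 283.3070, dx/dθ = -5.2582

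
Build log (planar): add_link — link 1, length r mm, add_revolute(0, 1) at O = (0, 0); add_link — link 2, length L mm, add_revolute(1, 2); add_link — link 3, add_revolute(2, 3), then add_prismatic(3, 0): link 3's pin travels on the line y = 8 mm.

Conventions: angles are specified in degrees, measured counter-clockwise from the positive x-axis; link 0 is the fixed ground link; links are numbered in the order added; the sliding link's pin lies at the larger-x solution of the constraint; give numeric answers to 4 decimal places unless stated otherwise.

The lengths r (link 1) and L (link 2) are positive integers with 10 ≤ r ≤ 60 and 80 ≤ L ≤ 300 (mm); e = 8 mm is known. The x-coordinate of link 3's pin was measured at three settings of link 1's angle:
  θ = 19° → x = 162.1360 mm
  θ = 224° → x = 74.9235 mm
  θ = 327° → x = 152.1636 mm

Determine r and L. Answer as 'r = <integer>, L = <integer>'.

constraint per measurement: (x − r cos θ)² + (r sin θ − e)² = L²
subtracting the θ₁ and θ₂ equations cancels the r² and L² terms:
r = (x₁² − x₂²) / (2[(x₁cos θ₁ + e sin θ₁) − (x₂cos θ₂ + e sin θ₂)]) = 48.0000 → r = 48
L² = (x₁ − r cos θ₁)² + (r sin θ₁ − e)² = 13688.9966 → L = 117.0000 → L = 117
check at θ₃=327°: x = 152.1636 (printed 152.1636) ✓

r = 48, L = 117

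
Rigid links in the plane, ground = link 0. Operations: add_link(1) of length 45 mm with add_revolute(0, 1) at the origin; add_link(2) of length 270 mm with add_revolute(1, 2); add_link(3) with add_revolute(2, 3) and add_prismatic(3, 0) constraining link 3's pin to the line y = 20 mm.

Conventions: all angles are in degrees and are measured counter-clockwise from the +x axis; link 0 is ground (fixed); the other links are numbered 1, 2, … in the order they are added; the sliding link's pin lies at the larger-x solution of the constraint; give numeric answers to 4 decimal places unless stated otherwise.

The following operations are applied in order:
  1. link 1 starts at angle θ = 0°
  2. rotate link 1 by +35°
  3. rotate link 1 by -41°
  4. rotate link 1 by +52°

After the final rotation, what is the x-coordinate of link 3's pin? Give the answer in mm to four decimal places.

geometry: r = 45 mm, L = 270 mm, e = 20 mm; θ starts at 0°
rotate link 1 by +35°: θ ← 0° +35° = 35°
rotate link 1 by -41°: θ ← 35° -41° = -6°
rotate link 1 by +52°: θ ← -6° +52° = 46°
crank pin P = (r cos θ, r sin θ) = (31.259627, 32.370291)
h = r sin θ − e = 32.370291 − 20 = 12.370291
x = r cos θ + √(L² − h²) = 31.259627 + 269.716473 = 300.976100

300.9761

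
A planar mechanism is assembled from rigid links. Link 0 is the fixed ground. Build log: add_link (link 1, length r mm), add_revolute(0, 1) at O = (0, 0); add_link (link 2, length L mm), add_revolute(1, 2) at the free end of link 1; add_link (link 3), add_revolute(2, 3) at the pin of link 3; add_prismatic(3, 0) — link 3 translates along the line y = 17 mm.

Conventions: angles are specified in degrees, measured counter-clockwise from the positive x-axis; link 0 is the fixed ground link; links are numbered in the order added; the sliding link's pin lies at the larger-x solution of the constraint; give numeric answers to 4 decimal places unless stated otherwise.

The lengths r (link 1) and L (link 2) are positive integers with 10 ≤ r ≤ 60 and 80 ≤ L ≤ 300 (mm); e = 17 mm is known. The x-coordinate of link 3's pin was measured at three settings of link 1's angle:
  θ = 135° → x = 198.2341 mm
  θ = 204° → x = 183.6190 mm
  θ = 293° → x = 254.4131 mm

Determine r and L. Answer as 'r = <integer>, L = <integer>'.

constraint per measurement: (x − r cos θ)² + (r sin θ − e)² = L²
subtracting the θ₁ and θ₂ equations cancels the r² and L² terms:
r = (x₁² − x₂²) / (2[(x₁cos θ₁ + e sin θ₁) − (x₂cos θ₂ + e sin θ₂)]) = 59.9998 → r = 60
L² = (x₁ − r cos θ₁)² + (r sin θ₁ − e)² = 58563.9817 → L = 242.0000 → L = 242
check at θ₃=293°: x = 254.4131 (printed 254.4131) ✓

r = 60, L = 242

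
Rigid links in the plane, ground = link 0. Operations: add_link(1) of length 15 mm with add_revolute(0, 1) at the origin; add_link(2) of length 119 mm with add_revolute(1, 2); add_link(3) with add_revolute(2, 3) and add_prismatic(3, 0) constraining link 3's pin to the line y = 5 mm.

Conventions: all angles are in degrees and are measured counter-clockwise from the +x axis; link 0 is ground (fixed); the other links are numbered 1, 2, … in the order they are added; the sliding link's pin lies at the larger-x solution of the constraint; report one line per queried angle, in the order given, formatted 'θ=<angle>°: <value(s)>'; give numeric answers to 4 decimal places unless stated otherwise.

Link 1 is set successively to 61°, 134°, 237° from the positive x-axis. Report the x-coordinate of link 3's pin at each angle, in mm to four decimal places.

geometry: r = 15 mm, L = 119 mm, e = 5 mm
θ=61°: crank pin P = (r cos θ, r sin θ) = (7.272144, 13.119296)
θ=61°: h = r sin θ − e = 13.119296 − 5 = 8.119296
θ=61°: x = r cos θ + √(L² − h²) = 7.272144 + 118.722690 = 125.994834
θ=134°: crank pin P = (r cos θ, r sin θ) = (-10.419876, 10.790097)
θ=134°: h = r sin θ − e = 10.790097 − 5 = 5.790097
θ=134°: x = r cos θ + √(L² − h²) = -10.419876 + 118.859054 = 108.439179
θ=237°: crank pin P = (r cos θ, r sin θ) = (-8.169586, -12.580059)
θ=237°: h = r sin θ − e = -12.580059 − 5 = -17.580059
θ=237°: x = r cos θ + √(L² − h²) = -8.169586 + 117.694271 = 109.524686

θ=61°: 125.9948
θ=134°: 108.4392
θ=237°: 109.5247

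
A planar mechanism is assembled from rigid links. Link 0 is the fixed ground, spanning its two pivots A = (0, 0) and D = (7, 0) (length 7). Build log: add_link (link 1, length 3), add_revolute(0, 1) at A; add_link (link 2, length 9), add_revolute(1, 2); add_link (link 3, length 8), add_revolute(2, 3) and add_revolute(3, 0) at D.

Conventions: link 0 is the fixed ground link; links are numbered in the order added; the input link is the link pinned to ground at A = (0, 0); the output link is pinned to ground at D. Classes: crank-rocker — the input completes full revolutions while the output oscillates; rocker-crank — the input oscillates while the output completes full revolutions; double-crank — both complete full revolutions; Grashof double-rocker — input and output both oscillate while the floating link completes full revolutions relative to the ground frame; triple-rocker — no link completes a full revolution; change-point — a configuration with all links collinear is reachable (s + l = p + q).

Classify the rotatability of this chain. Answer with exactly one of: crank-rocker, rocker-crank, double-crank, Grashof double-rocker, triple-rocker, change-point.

lengths: ground=7, input=3, coupler=9, output=8
sorted: s=3 (shortest), l=9 (longest), p+q=15
s + l = 12 vs p + q = 15
s + l < p + q (Grashof) with shortest = input link → crank-rocker

crank-rocker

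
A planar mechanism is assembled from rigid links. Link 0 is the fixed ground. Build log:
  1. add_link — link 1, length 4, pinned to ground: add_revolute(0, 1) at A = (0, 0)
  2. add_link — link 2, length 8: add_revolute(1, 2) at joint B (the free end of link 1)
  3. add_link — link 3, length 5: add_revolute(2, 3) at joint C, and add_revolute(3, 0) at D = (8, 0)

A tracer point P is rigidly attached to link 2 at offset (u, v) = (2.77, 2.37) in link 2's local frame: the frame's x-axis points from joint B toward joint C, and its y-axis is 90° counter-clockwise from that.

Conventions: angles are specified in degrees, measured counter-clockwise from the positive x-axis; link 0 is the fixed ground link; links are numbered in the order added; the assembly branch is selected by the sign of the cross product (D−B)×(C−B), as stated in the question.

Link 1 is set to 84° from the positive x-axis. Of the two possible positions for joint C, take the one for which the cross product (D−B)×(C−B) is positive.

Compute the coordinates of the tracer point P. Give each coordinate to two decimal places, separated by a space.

A=(0,0), D=(8.00,0)
B = A + 4.00·(cos84°, sin84°) = (0.4181, 3.9781)
|BD| = 8.5621
circle(B,8.00) ∩ circle(D,5.00): a=6.5585, h=4.5810
  candidates: C₊=(8.3542,4.9874) cross=39.223; C₋=(4.0974,-3.1256) cross=-39.223
  branch + wants cross > 0 → take C=(8.3542,4.9874) (cross=39.223)
ex = (C−B)/|BC| = (0.9920,0.1262); ey = (-0.1262,0.9920)
P = B + 2.77·ex + 2.37·ey = (2.8670,6.6786)

2.87 6.68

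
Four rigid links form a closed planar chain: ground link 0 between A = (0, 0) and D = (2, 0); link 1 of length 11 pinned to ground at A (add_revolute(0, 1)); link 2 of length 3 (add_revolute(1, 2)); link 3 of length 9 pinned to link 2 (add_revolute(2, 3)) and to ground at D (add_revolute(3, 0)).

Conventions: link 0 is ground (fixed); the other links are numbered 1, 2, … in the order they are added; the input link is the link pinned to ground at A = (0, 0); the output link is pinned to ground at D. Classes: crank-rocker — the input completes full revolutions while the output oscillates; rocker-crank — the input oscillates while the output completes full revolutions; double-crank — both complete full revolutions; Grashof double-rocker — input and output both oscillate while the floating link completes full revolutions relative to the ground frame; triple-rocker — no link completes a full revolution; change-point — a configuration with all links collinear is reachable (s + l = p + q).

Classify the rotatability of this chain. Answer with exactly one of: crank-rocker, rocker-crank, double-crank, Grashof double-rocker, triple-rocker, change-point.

lengths: ground=2, input=11, coupler=3, output=9
sorted: s=2 (shortest), l=11 (longest), p+q=12
s + l = 13 vs p + q = 12
s + l > p + q → non-Grashof → no link fully rotates → triple-rocker

triple-rocker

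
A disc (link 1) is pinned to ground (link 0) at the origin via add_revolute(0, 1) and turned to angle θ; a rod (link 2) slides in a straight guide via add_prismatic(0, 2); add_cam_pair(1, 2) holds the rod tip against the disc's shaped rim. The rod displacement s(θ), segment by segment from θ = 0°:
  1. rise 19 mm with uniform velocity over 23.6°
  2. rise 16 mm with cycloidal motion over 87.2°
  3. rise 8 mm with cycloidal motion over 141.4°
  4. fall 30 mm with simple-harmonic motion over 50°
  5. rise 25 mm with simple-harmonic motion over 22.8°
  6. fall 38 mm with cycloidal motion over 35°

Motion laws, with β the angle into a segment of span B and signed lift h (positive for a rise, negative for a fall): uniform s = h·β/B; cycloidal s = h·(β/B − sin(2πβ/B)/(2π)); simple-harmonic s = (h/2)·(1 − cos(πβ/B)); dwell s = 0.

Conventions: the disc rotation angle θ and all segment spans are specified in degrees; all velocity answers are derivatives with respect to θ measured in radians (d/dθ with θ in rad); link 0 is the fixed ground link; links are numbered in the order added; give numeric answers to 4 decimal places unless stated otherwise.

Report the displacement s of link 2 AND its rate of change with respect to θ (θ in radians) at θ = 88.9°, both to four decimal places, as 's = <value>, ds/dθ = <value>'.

segment 1 (0° to 23.6°, uniform, h = 19) is passed completely: s = 0.0000 + (19) = 19.0000
θ = 88.9° falls in segment 2 (23.6° to 110.8°, cycloidal, h = 16): β = 88.9 − 23.6 = 65.3°, B = 87.2°; Δs = 16·(0.7489 − sin(2π·0.7489)/(2π)) = 14.5281; s = 19.0000 + 14.5281 = 33.5281
velocity in seg [23.6°–110.8°] (cycloidal), θ in radians: β = 65.3° = 1.1397 rad, B = 87.2° = 1.5219 rad; ds/dθ = (h/B)(1 − cos(2πβ/B)) = (16/1.5219)(1 − cos(2π·0.7489)) = 10.588738 mm/rad

s = 33.5281, ds/dθ = 10.5887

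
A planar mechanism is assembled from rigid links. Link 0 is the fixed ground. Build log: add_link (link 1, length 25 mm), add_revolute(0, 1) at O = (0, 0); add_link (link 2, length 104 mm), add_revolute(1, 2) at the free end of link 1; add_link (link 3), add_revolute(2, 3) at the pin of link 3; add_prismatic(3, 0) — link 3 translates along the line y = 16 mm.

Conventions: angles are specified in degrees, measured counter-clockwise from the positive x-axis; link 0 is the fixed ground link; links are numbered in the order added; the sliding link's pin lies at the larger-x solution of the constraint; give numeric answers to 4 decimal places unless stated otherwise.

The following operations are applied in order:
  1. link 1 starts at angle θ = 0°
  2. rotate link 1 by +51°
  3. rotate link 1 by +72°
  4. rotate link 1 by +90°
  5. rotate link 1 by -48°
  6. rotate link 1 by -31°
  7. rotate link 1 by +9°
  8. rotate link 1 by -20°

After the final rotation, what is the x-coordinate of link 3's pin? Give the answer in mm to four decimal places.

geometry: r = 25 mm, L = 104 mm, e = 16 mm; θ starts at 0°
rotate link 1 by +51°: θ ← 0° +51° = 51°
rotate link 1 by +72°: θ ← 51° +72° = 123°
rotate link 1 by +90°: θ ← 123° +90° = 213°
rotate link 1 by -48°: θ ← 213° -48° = 165°
rotate link 1 by -31°: θ ← 165° -31° = 134°
rotate link 1 by +9°: θ ← 134° +9° = 143°
rotate link 1 by -20°: θ ← 143° -20° = 123°
crank pin P = (r cos θ, r sin θ) = (-13.615976, 20.966764)
h = r sin θ − e = 20.966764 − 16 = 4.966764
x = r cos θ + √(L² − h²) = -13.615976 + 103.881333 = 90.265357

90.2654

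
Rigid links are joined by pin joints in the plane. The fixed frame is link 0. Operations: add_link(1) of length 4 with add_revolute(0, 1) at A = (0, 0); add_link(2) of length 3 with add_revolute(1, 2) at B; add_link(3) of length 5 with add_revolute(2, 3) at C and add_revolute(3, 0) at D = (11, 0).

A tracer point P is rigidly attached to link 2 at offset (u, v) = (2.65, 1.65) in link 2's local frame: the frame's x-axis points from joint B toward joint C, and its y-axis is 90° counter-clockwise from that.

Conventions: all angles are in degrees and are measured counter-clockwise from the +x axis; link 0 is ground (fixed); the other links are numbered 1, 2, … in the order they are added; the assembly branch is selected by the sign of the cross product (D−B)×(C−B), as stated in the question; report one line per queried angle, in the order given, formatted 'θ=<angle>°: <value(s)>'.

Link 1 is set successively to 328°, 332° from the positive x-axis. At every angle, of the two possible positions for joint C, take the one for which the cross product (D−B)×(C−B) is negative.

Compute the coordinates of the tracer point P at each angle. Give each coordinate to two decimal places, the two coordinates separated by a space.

A=(0,0), D=(11.00,0)
θ=328°: B = A + 4.00·(cos328°, sin328°) = (3.3922, -2.1197)
θ=328°: |BD| = 7.8976
θ=328°: circle(B,3.00) ∩ circle(D,5.00): a=2.9358, h=0.6172
θ=328°:   candidates: C₊=(6.0546,-0.7371) cross=4.874; C₋=(6.3860,-1.9263) cross=-4.874
θ=328°:   branch - wants cross < 0 → take C=(6.3860,-1.9263) (cross=-4.874)
θ=328°: ex = (C−B)/|BC| = (0.9979,0.0645); ey = (-0.0645,0.9979)
θ=328°: P = B + 2.65·ex + 1.65·ey = (5.9303,-0.3023)
θ=332°: B = A + 4.00·(cos332°, sin332°) = (3.5318, -1.8779)
θ=332°: |BD| = 7.7007
θ=332°: circle(B,3.00) ∩ circle(D,5.00): a=2.8115, h=1.0467
θ=332°:   candidates: C₊=(6.0031,-0.1772) cross=8.060; C₋=(6.5136,-2.2074) cross=-8.060
θ=332°:   branch - wants cross < 0 → take C=(6.5136,-2.2074) (cross=-8.060)
θ=332°: ex = (C−B)/|BC| = (0.9939,-0.1098); ey = (0.1098,0.9939)
θ=332°: P = B + 2.65·ex + 1.65·ey = (6.3470,-0.5289)

θ=328°: 5.93 -0.30
θ=332°: 6.35 -0.53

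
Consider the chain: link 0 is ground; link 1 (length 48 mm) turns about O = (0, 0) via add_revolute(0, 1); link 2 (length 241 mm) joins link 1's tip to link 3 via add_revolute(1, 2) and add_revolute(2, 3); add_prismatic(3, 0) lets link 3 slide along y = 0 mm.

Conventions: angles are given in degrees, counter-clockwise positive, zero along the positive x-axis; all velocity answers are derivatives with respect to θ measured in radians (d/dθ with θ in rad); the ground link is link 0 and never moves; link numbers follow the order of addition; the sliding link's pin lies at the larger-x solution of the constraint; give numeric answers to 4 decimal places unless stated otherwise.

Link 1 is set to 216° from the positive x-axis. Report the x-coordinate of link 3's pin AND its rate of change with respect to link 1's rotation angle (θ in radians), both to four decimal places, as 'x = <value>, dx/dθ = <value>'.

geometry: r = 48 mm, L = 241 mm, e = 0 mm
crank pin P = (r cos θ, r sin θ) = (-38.832816, -28.213692)
h = r sin θ − e = -28.213692 − 0 = -28.213692
x = r cos θ + √(L² − h²) = -38.832816 + 239.342824 = 200.510009
dx/dθ = −r sin θ − h·r cos θ/√(L² − h²) (θ in radians; h = -28.213692) = 23.636086

x = 200.5100, dx/dθ = 23.6361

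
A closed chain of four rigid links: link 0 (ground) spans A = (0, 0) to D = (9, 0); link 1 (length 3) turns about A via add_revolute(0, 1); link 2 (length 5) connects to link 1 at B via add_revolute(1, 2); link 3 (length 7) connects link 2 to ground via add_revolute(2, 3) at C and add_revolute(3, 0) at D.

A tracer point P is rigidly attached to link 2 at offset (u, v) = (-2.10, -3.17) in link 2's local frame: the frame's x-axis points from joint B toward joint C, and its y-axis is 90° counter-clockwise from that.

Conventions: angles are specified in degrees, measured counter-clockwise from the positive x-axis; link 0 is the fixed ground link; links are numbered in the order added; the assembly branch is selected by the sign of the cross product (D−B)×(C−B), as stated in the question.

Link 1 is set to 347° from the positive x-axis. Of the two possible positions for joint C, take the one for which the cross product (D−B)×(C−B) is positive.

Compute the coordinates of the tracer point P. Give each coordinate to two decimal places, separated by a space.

A=(0,0), D=(9.00,0)
B = A + 3.00·(cos347°, sin347°) = (2.9231, -0.6749)
|BD| = 6.1142
circle(B,5.00) ∩ circle(D,7.00): a=1.0945, h=4.8787
  candidates: C₊=(3.4724,4.2949) cross=29.830; C₋=(4.5494,-5.4030) cross=-29.830
  branch + wants cross > 0 → take C=(3.4724,4.2949) (cross=29.830)
ex = (C−B)/|BC| = (0.1099,0.9939); ey = (-0.9939,0.1099)
P = B + -2.10·ex + -3.17·ey = (5.8432,-3.1104)

5.84 -3.11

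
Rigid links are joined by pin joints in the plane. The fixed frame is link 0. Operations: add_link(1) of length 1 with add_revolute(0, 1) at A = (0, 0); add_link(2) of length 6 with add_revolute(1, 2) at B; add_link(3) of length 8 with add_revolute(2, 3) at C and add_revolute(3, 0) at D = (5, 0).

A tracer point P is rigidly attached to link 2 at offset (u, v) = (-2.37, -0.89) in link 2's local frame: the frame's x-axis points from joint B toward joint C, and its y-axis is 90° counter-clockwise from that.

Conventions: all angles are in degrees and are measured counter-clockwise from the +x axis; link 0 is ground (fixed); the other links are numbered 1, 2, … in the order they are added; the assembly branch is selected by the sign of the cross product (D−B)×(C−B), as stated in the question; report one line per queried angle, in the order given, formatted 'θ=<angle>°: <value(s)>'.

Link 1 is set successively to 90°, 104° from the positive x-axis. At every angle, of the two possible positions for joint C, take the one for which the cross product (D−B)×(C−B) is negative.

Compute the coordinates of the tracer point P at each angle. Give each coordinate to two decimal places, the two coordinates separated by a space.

A=(0,0), D=(5.00,0)
θ=90°: B = A + 1.00·(cos90°, sin90°) = (0.0000, 1.0000)
θ=90°: |BD| = 5.0990
θ=90°: circle(B,6.00) ∩ circle(D,8.00): a=-0.1961, h=5.9968
θ=90°:   candidates: C₊=(0.9838,6.9188) cross=30.578; C₋=(-1.3684,-4.8419) cross=-30.578
θ=90°:   branch - wants cross < 0 → take C=(-1.3684,-4.8419) (cross=-30.578)
θ=90°: ex = (C−B)/|BC| = (-0.2281,-0.9736); ey = (0.9736,-0.2281)
θ=90°: P = B + -2.37·ex + -0.89·ey = (-0.3260,3.5105)
θ=104°: B = A + 1.00·(cos104°, sin104°) = (-0.2419, 0.9703)
θ=104°: |BD| = 5.3310
θ=104°: circle(B,6.00) ∩ circle(D,8.00): a=0.0393, h=5.9999
θ=104°:   candidates: C₊=(0.8888,6.8628) cross=31.985; C₋=(-1.2953,-4.9365) cross=-31.985
θ=104°:   branch - wants cross < 0 → take C=(-1.2953,-4.9365) (cross=-31.985)
θ=104°: ex = (C−B)/|BC| = (-0.1756,-0.9845); ey = (0.9845,-0.1756)
θ=104°: P = B + -2.37·ex + -0.89·ey = (-0.7020,3.4597)

θ=90°: -0.33 3.51
θ=104°: -0.70 3.46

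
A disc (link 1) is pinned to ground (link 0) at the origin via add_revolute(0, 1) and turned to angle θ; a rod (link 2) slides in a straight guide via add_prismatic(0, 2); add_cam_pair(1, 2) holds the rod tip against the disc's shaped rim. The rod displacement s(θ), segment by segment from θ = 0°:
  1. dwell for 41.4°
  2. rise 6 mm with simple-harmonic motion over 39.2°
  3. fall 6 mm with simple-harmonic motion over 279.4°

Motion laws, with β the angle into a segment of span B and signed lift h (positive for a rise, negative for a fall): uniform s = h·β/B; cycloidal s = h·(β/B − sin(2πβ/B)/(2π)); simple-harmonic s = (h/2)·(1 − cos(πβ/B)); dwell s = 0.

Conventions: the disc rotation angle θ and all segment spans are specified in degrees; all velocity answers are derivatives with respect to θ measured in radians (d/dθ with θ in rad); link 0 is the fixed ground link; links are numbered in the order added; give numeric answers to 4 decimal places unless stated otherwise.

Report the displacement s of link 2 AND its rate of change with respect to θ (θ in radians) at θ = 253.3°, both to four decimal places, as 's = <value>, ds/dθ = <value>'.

segment 1 (0° to 41.4°, dwell): s unchanged at 0.0000
segment 2 (41.4° to 80.6°, simple-harmonic, h = 6) is passed completely: s = 0.0000 + (6) = 6.0000
θ = 253.3° falls in segment 3 (80.6° to 360°, simple-harmonic, h = -6): β = 253.3 − 80.6 = 172.7°, B = 279.4°; Δs = -6/2·(1 − cos(π·0.6181)) = -4.0878; s = 6.0000 − 4.0878 = 1.9122
velocity in seg [80.6°–360°] (simple-harmonic), θ in radians: β = 172.7° = 3.0142 rad, B = 279.4° = 4.8764 rad; ds/dθ = (πh/(2B)) sin(πβ/B) = (π·(-6)/(2·4.8764)) sin(π·0.6181) = -1.801183 mm/rad

s = 1.9122, ds/dθ = -1.8012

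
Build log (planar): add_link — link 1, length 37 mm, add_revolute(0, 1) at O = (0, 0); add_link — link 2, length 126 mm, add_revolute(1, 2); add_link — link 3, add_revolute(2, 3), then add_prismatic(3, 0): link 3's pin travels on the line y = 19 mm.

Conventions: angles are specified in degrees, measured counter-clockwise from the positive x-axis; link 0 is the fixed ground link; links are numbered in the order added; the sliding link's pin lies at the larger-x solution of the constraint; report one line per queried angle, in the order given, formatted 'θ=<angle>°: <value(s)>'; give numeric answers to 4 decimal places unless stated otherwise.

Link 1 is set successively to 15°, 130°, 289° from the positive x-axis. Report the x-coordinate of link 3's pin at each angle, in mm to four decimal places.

geometry: r = 37 mm, L = 126 mm, e = 19 mm
θ=15°: crank pin P = (r cos θ, r sin θ) = (35.739256, 9.576305)
θ=15°: h = r sin θ − e = 9.576305 − 19 = -9.423695
θ=15°: x = r cos θ + √(L² − h²) = 35.739256 + 125.647101 = 161.386356
θ=130°: crank pin P = (r cos θ, r sin θ) = (-23.783142, 28.343644)
θ=130°: h = r sin θ − e = 28.343644 − 19 = 9.343644
θ=130°: x = r cos θ + √(L² − h²) = -23.783142 + 125.653079 = 101.869938
θ=289°: crank pin P = (r cos θ, r sin θ) = (12.046022, -34.984187)
θ=289°: h = r sin θ − e = -34.984187 − 19 = -53.984187
θ=289°: x = r cos θ + √(L² − h²) = 12.046022 + 113.849495 = 125.895517

θ=15°: 161.3864
θ=130°: 101.8699
θ=289°: 125.8955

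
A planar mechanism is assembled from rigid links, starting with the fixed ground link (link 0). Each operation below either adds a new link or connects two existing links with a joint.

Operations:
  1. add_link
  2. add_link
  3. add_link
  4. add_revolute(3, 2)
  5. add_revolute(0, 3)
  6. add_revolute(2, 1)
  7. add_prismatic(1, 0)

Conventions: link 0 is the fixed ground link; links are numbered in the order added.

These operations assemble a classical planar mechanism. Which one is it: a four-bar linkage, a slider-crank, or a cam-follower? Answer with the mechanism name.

links: 4 (incl. ground); joints: 3 revolute, 1 prismatic, 0 higher (cam) pair, forming one closed loop
4 links, 3 revolutes + 1 prismatic in one loop → slider-crank

slider-crank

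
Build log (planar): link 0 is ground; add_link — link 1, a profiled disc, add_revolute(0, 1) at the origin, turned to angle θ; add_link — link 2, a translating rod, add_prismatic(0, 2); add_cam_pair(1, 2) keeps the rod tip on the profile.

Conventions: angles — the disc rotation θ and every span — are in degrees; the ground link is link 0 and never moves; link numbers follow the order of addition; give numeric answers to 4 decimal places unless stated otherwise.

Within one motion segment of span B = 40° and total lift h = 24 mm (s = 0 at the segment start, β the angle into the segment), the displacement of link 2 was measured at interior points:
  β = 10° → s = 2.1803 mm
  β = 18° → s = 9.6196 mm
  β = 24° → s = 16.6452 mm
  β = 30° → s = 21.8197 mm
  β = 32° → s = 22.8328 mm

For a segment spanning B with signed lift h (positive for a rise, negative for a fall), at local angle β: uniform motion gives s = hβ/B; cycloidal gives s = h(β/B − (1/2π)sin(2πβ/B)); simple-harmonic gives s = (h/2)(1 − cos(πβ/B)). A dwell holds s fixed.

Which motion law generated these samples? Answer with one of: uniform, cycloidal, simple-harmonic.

candidates at β/B = r: uniform s = h·r (linear in β); cycloidal s = h·(r − sin(2πr)/(2π)); simple-harmonic s = (h/2)(1 − cos(πr))
β=10°: printed 2.1803 | uniform 6.0000, cycloidal 2.1803, simple-harmonic 3.5147
β=18°: printed 9.6196 | uniform 10.8000, cycloidal 9.6196, simple-harmonic 10.1228
β=24°: printed 16.6452 | uniform 14.4000, cycloidal 16.6452, simple-harmonic 15.7082
β=30°: printed 21.8197 | uniform 18.0000, cycloidal 21.8197, simple-harmonic 20.4853
β=32°: printed 22.8328 | uniform 19.2000, cycloidal 22.8328, simple-harmonic 21.7082
only one law matches every sample → cycloidal

cycloidal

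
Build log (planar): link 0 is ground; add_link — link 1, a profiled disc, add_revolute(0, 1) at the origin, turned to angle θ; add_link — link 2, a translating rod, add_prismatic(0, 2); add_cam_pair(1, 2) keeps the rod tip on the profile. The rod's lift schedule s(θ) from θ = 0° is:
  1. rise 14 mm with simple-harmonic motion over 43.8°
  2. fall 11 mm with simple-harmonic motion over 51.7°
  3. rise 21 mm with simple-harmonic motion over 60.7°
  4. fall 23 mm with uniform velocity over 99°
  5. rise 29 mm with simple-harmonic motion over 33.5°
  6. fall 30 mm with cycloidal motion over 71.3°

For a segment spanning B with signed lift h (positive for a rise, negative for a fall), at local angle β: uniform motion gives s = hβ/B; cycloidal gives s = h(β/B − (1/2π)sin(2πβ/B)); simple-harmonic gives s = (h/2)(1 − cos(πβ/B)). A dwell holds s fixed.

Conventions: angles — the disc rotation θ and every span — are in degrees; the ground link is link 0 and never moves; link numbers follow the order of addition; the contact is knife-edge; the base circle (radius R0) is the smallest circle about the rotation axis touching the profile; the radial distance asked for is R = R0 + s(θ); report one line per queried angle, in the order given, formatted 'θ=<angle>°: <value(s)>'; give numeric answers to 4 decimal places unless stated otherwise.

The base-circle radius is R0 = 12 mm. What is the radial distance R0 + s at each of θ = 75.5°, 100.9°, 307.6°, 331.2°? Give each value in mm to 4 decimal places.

seg 1 [0°–43.8°] simple-harmonic, h=14: full span → s += 14 → s = 14.0000
seg 2 [43.8°–95.5°] simple-harmonic, h=-11: θ=75.5° here. β=31.7, B=51.7. -11/2·(1 − cos(π·0.6132)) = -7.4142 → s = 6.5858
seg 2 [43.8°–95.5°] simple-harmonic, h=-11: full span → s += -11 → s = 3.0000
seg 3 [95.5°–156.2°] simple-harmonic, h=21: θ=100.9° here. β=5.4, B=60.7. 21/2·(1 − cos(π·0.0890)) = 0.4074 → s = 3.4074
seg 3 [95.5°–156.2°] simple-harmonic, h=21: full span → s += 21 → s = 24.0000
seg 4 [156.2°–255.2°] uniform, h=-23: full span → s += -23 → s = 1.0000
seg 5 [255.2°–288.7°] simple-harmonic, h=29: full span → s += 29 → s = 30.0000
seg 6 [288.7°–360°] cycloidal, h=-30: θ=307.6° here. β=18.9, B=71.3. -30·(0.2651 − sin(2π·0.2651)/(2π)) = -3.1991 → s = 26.8009
seg 6 [288.7°–360°] cycloidal, h=-30: θ=331.2° here. β=42.5, B=71.3. -30·(0.5961 − sin(2π·0.5961)/(2π)) = -20.5925 → s = 9.4075
θ=75.5°: R = R0 + s = 12 + 6.5858 = 18.5858
θ=100.9°: R = R0 + s = 12 + 3.4074 = 15.4074
θ=307.6°: R = R0 + s = 12 + 26.8009 = 38.8009
θ=331.2°: R = R0 + s = 12 + 9.4075 = 21.4075

θ=75.5°: 18.5858
θ=100.9°: 15.4074
θ=307.6°: 38.8009
θ=331.2°: 21.4075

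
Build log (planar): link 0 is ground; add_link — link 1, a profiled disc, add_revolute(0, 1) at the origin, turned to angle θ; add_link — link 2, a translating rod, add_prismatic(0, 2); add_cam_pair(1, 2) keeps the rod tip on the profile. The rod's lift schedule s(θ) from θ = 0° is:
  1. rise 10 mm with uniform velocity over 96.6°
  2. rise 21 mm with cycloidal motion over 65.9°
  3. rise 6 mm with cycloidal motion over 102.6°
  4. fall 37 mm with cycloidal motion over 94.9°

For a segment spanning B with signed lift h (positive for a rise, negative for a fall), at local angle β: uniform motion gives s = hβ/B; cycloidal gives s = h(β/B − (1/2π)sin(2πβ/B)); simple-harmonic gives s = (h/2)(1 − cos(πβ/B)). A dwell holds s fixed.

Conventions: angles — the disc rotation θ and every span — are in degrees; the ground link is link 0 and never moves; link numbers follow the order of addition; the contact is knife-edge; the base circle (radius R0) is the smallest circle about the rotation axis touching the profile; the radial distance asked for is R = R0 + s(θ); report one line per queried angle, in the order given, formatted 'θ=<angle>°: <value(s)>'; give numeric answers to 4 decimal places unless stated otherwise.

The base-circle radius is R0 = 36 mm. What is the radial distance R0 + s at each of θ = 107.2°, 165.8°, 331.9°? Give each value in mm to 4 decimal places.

seg 1 [0°–96.6°] uniform, h=10: full span → s += 10 → s = 10.0000
seg 2 [96.6°–162.5°] cycloidal, h=21: θ=107.2° here. β=10.6, B=65.9. 21·(0.1608 − sin(2π·0.1608)/(2π)) = 0.5464 → s = 10.5464
seg 2 [96.6°–162.5°] cycloidal, h=21: full span → s += 21 → s = 31.0000
seg 3 [162.5°–265.1°] cycloidal, h=6: θ=165.8° here. β=3.3, B=102.6. 6·(0.0322 − sin(2π·0.0322)/(2π)) = 0.0013 → s = 31.0013
seg 3 [162.5°–265.1°] cycloidal, h=6: full span → s += 6 → s = 37.0000
seg 4 [265.1°–360°] cycloidal, h=-37: θ=331.9° here. β=66.8, B=94.9. -37·(0.7039 − sin(2π·0.7039)/(2π)) = -31.6877 → s = 5.3123
θ=107.2°: R = R0 + s = 36 + 10.5464 = 46.5464
θ=165.8°: R = R0 + s = 36 + 31.0013 = 67.0013
θ=331.9°: R = R0 + s = 36 + 5.3123 = 41.3123

θ=107.2°: 46.5464
θ=165.8°: 67.0013
θ=331.9°: 41.3123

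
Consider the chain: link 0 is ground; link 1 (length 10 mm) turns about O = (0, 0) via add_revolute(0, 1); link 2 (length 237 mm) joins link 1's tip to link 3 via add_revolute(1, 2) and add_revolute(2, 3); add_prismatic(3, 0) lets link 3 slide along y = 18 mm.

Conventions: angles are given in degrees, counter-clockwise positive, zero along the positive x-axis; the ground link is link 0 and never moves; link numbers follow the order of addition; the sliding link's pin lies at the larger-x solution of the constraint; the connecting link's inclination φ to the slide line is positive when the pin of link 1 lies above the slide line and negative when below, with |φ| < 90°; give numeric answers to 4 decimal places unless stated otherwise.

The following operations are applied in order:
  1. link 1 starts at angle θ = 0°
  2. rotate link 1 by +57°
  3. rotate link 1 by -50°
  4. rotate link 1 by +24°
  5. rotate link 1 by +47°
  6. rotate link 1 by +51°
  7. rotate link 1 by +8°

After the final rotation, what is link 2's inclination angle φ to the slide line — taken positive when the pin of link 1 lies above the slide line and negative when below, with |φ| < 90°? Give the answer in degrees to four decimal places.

geometry: r = 10 mm, L = 237 mm, e = 18 mm; θ starts at 0°
rotate link 1 by +57°: θ ← 0° +57° = 57°
rotate link 1 by -50°: θ ← 57° -50° = 7°
rotate link 1 by +24°: θ ← 7° +24° = 31°
rotate link 1 by +47°: θ ← 31° +47° = 78°
rotate link 1 by +51°: θ ← 78° +51° = 129°
rotate link 1 by +8°: θ ← 129° +8° = 137°
h = r sin θ − e = 6.819984 − 18 = -11.180016
sin φ = h / L = -11.180016 / 237 = -0.04717306
φ = arcsin(-0.04717306) = -2.703821°

-2.7038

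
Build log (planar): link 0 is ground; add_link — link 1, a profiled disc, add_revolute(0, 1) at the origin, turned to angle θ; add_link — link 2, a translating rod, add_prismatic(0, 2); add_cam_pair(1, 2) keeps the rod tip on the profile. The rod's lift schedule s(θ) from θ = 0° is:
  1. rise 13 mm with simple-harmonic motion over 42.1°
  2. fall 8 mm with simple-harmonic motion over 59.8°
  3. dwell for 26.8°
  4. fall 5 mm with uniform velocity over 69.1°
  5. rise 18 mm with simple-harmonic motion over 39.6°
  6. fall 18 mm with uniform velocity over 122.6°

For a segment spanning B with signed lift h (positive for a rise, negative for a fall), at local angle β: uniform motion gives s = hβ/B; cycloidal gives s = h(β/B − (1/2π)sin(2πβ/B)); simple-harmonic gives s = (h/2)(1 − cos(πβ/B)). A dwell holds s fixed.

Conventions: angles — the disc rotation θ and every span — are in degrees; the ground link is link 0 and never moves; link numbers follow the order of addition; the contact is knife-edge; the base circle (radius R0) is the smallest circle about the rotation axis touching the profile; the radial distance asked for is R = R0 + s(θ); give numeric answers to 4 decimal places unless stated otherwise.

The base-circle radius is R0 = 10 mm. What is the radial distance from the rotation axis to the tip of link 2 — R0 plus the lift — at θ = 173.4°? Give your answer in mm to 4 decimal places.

seg 1 [0°–42.1°] simple-harmonic, h=13: full span → s += 13 → s = 13.0000
seg 2 [42.1°–101.9°] simple-harmonic, h=-8: full span → s += -8 → s = 5.0000
seg 3 [101.9°–128.7°] dwell: s stays 5.0000
seg 4 [128.7°–197.8°] uniform, h=-5: θ=173.4° here. β=44.7, B=69.1. -5·44.7/69.1 = -3.2344 → s = 1.7656
R = R0 + s = 10 + 1.7656 = 11.7656

11.7656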